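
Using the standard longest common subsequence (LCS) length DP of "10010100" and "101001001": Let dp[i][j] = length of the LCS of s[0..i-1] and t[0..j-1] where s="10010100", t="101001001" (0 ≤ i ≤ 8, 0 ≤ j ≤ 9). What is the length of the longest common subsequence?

   ''  1  0  1  0  0  1  0  0  1
''  0  0  0  0  0  0  0  0  0  0
 1  0  1  1  1  1  1  1  1  1  1
 0  0  1  2  2  2  2  2  2  2  2
 0  0  1  2  2  3  3  3  3  3  3
 1  0  1  2  3  3  3  4  4  4  4
 0  0  1  2  3  4  4  4  5  5  5
 1  0  1  2  3  4  4  5  5  5  6
 0  0  1  2  3  4  5  5  6  6  6
 0  0  1  2  3  4  5  5  6  7  7

7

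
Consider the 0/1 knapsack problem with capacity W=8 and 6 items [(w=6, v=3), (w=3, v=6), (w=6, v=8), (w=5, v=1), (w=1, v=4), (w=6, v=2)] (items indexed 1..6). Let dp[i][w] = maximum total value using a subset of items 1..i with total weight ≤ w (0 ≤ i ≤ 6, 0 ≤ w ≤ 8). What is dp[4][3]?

6

i\w   0   1   2   3   4   5   6   7   8
  0   0   0   0   0   0   0   0   0   0
  1   0   0   0   0   0   0   3   3   3
  2   0   0   0   6   6   6   6   6   6
  3   0   0   0   6   6   6   8   8   8
  4   0   0   0   6   6   6   8   8   8
  5   0   4   4   6  10  10  10  12  12
  6   0   4   4   6  10  10  10  12  12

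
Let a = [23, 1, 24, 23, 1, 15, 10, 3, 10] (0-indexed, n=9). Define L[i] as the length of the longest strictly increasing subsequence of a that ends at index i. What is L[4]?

   i    0    1    2    3    4    5    6    7    8
a[i]   23    1   24   23    1   15   10    3   10
L[i]    1    1    2    2    1    2    2    2    3

1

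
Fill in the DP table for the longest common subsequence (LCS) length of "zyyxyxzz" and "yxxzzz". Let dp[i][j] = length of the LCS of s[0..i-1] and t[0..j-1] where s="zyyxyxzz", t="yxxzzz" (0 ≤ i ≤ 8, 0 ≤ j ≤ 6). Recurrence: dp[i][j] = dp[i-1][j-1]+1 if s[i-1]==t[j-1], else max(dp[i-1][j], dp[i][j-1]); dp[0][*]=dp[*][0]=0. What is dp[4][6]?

   ''  y  x  x  z  z  z
''  0  0  0  0  0  0  0
 z  0  0  0  0  1  1  1
 y  0  1  1  1  1  1  1
 y  0  1  1  1  1  1  1
 x  0  1  2  2  2  2  2
 y  0  1  2  2  2  2  2
 x  0  1  2  3  3  3  3
 z  0  1  2  3  4  4  4
 z  0  1  2  3  4  5  5

2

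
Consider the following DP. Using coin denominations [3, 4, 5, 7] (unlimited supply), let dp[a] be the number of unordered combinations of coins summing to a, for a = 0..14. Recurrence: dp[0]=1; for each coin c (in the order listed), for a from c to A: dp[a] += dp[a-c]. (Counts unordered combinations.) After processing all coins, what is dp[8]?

2

after  coin     0     1     2     3     4     5     6     7     8     9    10    11    12    13    14
          3     1     0     0     1     0     0     1     0     0     1     0     0     1     0     0
          4     1     0     0     1     1     0     1     1     1     1     1     1     2     1     1
          5     1     0     0     1     1     1     1     1     2     2     2     2     3     3     3
          7     1     0     0     1     1     1     1     2     2     2     3     3     4     4     5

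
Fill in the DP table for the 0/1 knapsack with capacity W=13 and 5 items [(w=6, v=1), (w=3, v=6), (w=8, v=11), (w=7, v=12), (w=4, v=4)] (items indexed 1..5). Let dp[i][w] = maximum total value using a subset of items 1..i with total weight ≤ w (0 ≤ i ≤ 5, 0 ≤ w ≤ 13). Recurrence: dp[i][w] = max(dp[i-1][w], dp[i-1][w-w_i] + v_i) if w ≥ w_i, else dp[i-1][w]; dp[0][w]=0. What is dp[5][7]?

12

i\w   0   1   2   3   4   5   6   7   8   9  10  11  12  13
  0   0   0   0   0   0   0   0   0   0   0   0   0   0   0
  1   0   0   0   0   0   0   1   1   1   1   1   1   1   1
  2   0   0   0   6   6   6   6   6   6   7   7   7   7   7
  3   0   0   0   6   6   6   6   6  11  11  11  17  17  17
  4   0   0   0   6   6   6   6  12  12  12  18  18  18  18
  5   0   0   0   6   6   6   6  12  12  12  18  18  18  18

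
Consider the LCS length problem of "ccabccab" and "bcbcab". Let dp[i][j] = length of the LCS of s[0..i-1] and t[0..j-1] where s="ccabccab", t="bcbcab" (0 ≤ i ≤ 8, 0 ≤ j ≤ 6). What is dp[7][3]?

   ''  b  c  b  c  a  b
''  0  0  0  0  0  0  0
 c  0  0  1  1  1  1  1
 c  0  0  1  1  2  2  2
 a  0  0  1  1  2  3  3
 b  0  1  1  2  2  3  4
 c  0  1  2  2  3  3  4
 c  0  1  2  2  3  3  4
 a  0  1  2  2  3  4  4
 b  0  1  2  3  3  4  5

2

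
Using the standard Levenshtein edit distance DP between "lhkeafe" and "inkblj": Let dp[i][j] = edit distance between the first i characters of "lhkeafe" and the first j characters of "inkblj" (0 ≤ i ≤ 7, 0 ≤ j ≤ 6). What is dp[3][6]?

5

   ''  i  n  k  b  l  j
''  0  1  2  3  4  5  6
 l  1  1  2  3  4  4  5
 h  2  2  2  3  4  5  5
 k  3  3  3  2  3  4  5
 e  4  4  4  3  3  4  5
 a  5  5  5  4  4  4  5
 f  6  6  6  5  5  5  5
 e  7  7  7  6  6  6  6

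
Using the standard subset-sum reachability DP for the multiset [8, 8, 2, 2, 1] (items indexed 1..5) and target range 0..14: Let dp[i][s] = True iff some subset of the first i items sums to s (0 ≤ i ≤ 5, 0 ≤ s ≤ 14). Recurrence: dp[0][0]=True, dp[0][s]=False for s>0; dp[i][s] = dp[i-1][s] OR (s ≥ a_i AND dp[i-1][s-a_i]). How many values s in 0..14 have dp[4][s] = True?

6

i\s   0   1   2   3   4   5   6   7   8   9  10  11  12  13  14
  0   T   F   F   F   F   F   F   F   F   F   F   F   F   F   F
  1   T   F   F   F   F   F   F   F   T   F   F   F   F   F   F
  2   T   F   F   F   F   F   F   F   T   F   F   F   F   F   F
  3   T   F   T   F   F   F   F   F   T   F   T   F   F   F   F
  4   T   F   T   F   T   F   F   F   T   F   T   F   T   F   F
  5   T   T   T   T   T   T   F   F   T   T   T   T   T   T   F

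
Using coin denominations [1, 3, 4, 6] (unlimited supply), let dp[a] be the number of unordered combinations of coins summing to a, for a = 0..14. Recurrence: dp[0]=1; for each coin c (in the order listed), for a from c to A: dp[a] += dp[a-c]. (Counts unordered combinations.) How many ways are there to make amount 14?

after  coin     0     1     2     3     4     5     6     7     8     9    10    11    12    13    14
          1     1     1     1     1     1     1     1     1     1     1     1     1     1     1     1
          3     1     1     1     2     2     2     3     3     3     4     4     4     5     5     5
          4     1     1     1     2     3     3     4     5     6     7     8     9    11    12    13
          6     1     1     1     2     3     3     5     6     7     9    11    12    16    18    20

20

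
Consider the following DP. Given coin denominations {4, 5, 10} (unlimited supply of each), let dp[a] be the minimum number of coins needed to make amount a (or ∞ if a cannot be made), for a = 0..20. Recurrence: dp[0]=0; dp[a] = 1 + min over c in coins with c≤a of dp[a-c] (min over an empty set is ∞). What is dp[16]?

4

 a  0  1  2  3  4  5  6  7  8  9 10 11 12 13 14 15 16 17 18 19 20
dp  0  -  -  -  1  1  -  -  2  2  1  -  3  3  2  2  4  4  3  3  2
(- denotes ∞ / unreachable)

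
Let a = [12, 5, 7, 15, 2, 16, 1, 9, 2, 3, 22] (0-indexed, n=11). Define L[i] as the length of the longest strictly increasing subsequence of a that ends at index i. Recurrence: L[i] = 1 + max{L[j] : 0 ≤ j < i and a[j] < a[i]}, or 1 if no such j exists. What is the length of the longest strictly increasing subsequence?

   i    0    1    2    3    4    5    6    7    8    9   10
a[i]   12    5    7   15    2   16    1    9    2    3   22
L[i]    1    1    2    3    1    4    1    3    2    3    5

5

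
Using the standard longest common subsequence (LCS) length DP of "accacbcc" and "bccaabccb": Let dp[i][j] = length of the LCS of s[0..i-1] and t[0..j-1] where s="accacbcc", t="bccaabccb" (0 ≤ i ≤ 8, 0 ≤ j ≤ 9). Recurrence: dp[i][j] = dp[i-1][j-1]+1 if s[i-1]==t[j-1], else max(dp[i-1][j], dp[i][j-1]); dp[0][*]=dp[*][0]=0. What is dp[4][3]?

   ''  b  c  c  a  a  b  c  c  b
''  0  0  0  0  0  0  0  0  0  0
 a  0  0  0  0  1  1  1  1  1  1
 c  0  0  1  1  1  1  1  2  2  2
 c  0  0  1  2  2  2  2  2  3  3
 a  0  0  1  2  3  3  3  3  3  3
 c  0  0  1  2  3  3  3  4  4  4
 b  0  1  1  2  3  3  4  4  4  5
 c  0  1  2  2  3  3  4  5  5  5
 c  0  1  2  3  3  3  4  5  6  6

2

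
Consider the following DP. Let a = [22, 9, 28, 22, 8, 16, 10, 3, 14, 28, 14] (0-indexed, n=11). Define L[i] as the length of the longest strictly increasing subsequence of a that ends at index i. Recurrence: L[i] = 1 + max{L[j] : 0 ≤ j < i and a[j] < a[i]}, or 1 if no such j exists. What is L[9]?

4

   i    0    1    2    3    4    5    6    7    8    9   10
a[i]   22    9   28   22    8   16   10    3   14   28   14
L[i]    1    1    2    2    1    2    2    1    3    4    3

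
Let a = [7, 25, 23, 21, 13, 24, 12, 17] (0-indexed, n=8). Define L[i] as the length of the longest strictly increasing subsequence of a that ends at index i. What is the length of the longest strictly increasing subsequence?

   i    0    1    2    3    4    5    6    7
a[i]    7   25   23   21   13   24   12   17
L[i]    1    2    2    2    2    3    2    3

3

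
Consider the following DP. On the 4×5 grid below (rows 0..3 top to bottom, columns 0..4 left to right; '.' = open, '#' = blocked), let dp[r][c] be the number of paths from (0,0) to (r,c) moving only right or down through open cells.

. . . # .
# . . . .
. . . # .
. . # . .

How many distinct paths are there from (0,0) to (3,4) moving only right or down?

2

r\c   0   1   2   3   4
  0   1   1   1   0   0
  1   0   1   2   2   2
  2   0   1   3   0   2
  3   0   1   0   0   2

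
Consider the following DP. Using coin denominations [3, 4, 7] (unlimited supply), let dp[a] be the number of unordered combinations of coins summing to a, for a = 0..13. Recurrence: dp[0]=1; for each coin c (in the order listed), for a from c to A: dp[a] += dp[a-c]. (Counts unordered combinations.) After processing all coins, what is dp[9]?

1

after  coin     0     1     2     3     4     5     6     7     8     9    10    11    12    13
          3     1     0     0     1     0     0     1     0     0     1     0     0     1     0
          4     1     0     0     1     1     0     1     1     1     1     1     1     2     1
          7     1     0     0     1     1     0     1     2     1     1     2     2     2     2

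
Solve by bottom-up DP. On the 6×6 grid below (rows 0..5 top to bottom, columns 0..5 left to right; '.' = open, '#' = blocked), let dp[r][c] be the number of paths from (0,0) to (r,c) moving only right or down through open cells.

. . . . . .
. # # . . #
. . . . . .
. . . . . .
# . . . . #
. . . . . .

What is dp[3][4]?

9

r\c   0   1   2   3   4   5
  0   1   1   1   1   1   1
  1   1   0   0   1   2   0
  2   1   1   1   2   4   4
  3   1   2   3   5   9  13
  4   0   2   5  10  19   0
  5   0   2   7  17  36  36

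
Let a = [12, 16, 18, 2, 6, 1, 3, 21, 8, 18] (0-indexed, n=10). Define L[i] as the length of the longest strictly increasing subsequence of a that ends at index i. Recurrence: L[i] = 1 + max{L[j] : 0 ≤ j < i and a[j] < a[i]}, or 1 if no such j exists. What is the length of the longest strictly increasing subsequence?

4

   i    0    1    2    3    4    5    6    7    8    9
a[i]   12   16   18    2    6    1    3   21    8   18
L[i]    1    2    3    1    2    1    2    4    3    4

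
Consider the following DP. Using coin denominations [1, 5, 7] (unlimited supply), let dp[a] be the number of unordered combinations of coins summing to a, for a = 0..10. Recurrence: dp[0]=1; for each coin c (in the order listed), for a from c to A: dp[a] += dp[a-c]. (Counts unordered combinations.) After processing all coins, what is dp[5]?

2

after  coin     0     1     2     3     4     5     6     7     8     9    10
          1     1     1     1     1     1     1     1     1     1     1     1
          5     1     1     1     1     1     2     2     2     2     2     3
          7     1     1     1     1     1     2     2     3     3     3     4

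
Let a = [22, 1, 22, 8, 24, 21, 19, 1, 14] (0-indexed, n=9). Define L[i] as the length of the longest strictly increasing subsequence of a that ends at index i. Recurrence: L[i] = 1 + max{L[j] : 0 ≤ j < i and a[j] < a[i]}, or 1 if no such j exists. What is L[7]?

   i    0    1    2    3    4    5    6    7    8
a[i]   22    1   22    8   24   21   19    1   14
L[i]    1    1    2    2    3    3    3    1    3

1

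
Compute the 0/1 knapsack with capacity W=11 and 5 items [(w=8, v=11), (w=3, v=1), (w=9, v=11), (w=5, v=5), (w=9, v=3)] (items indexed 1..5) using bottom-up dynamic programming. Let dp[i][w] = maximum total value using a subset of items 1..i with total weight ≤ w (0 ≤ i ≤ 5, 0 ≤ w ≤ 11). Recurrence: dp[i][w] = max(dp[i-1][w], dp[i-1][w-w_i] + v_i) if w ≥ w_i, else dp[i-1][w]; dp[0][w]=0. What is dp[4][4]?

i\w   0   1   2   3   4   5   6   7   8   9  10  11
  0   0   0   0   0   0   0   0   0   0   0   0   0
  1   0   0   0   0   0   0   0   0  11  11  11  11
  2   0   0   0   1   1   1   1   1  11  11  11  12
  3   0   0   0   1   1   1   1   1  11  11  11  12
  4   0   0   0   1   1   5   5   5  11  11  11  12
  5   0   0   0   1   1   5   5   5  11  11  11  12

1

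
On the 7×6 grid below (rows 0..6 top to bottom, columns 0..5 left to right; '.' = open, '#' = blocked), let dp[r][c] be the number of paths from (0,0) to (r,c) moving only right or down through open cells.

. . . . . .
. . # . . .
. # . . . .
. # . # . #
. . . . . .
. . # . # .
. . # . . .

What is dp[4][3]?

1

r\c   0   1   2   3   4   5
  0   1   1   1   1   1   1
  1   1   2   0   1   2   3
  2   1   0   0   1   3   6
  3   1   0   0   0   3   0
  4   1   1   1   1   4   4
  5   1   2   0   1   0   4
  6   1   3   0   1   1   5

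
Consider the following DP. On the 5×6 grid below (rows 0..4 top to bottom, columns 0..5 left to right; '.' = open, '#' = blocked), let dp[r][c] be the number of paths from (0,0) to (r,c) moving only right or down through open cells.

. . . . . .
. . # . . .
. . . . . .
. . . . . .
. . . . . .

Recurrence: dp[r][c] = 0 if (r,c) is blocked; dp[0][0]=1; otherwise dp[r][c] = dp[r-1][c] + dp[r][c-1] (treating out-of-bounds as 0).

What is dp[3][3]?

r\c   0   1   2   3   4   5
  0   1   1   1   1   1   1
  1   1   2   0   1   2   3
  2   1   3   3   4   6   9
  3   1   4   7  11  17  26
  4   1   5  12  23  40  66

11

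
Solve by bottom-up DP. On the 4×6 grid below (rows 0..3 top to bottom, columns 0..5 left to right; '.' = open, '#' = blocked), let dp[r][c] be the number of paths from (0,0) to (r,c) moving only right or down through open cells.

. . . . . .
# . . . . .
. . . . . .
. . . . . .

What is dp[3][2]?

r\c   0   1   2   3   4   5
  0   1   1   1   1   1   1
  1   0   1   2   3   4   5
  2   0   1   3   6  10  15
  3   0   1   4  10  20  35

4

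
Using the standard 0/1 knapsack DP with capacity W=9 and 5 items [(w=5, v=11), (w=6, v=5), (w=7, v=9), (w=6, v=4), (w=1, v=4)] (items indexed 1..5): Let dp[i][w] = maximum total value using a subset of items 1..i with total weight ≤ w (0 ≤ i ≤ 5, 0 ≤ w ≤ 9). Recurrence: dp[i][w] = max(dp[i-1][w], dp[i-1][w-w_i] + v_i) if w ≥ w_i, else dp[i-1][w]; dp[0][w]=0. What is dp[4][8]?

i\w   0   1   2   3   4   5   6   7   8   9
  0   0   0   0   0   0   0   0   0   0   0
  1   0   0   0   0   0  11  11  11  11  11
  2   0   0   0   0   0  11  11  11  11  11
  3   0   0   0   0   0  11  11  11  11  11
  4   0   0   0   0   0  11  11  11  11  11
  5   0   4   4   4   4  11  15  15  15  15

11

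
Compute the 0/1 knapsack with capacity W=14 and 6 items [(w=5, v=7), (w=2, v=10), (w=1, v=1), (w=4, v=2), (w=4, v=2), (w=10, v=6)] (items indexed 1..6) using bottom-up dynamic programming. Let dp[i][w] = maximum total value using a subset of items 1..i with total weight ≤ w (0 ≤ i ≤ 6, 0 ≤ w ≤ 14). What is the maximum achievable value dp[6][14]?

20

i\w   0   1   2   3   4   5   6   7   8   9  10  11  12  13  14
  0   0   0   0   0   0   0   0   0   0   0   0   0   0   0   0
  1   0   0   0   0   0   7   7   7   7   7   7   7   7   7   7
  2   0   0  10  10  10  10  10  17  17  17  17  17  17  17  17
  3   0   1  10  11  11  11  11  17  18  18  18  18  18  18  18
  4   0   1  10  11  11  11  12  17  18  18  18  19  20  20  20
  5   0   1  10  11  11  11  12  17  18  18  18  19  20  20  20
  6   0   1  10  11  11  11  12  17  18  18  18  19  20  20  20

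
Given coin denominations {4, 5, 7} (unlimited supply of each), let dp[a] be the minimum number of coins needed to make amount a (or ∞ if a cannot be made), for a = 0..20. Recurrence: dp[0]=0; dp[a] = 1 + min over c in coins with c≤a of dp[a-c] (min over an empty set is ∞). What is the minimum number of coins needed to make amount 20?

4

 a  0  1  2  3  4  5  6  7  8  9 10 11 12 13 14 15 16 17 18 19 20
dp  0  -  -  -  1  1  -  1  2  2  2  2  2  3  2  3  3  3  3  3  4
(- denotes ∞ / unreachable)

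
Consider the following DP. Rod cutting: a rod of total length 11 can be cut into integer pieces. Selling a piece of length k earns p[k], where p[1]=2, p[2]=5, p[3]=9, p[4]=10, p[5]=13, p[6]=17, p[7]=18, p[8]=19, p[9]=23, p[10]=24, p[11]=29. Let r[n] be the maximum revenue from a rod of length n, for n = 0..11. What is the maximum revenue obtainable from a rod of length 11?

   n    0    1    2    3    4    5    6    7    8    9   10   11
r[n]    0    2    5    9   11   14   18   20   23   27   29   32

32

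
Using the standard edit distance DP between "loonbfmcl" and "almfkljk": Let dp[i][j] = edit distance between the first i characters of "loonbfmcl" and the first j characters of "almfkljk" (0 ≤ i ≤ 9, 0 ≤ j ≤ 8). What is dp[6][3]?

   ''  a  l  m  f  k  l  j  k
''  0  1  2  3  4  5  6  7  8
 l  1  1  1  2  3  4  5  6  7
 o  2  2  2  2  3  4  5  6  7
 o  3  3  3  3  3  4  5  6  7
 n  4  4  4  4  4  4  5  6  7
 b  5  5  5  5  5  5  5  6  7
 f  6  6  6  6  5  6  6  6  7
 m  7  7  7  6  6  6  7  7  7
 c  8  8  8  7  7  7  7  8  8
 l  9  9  8  8  8  8  7  8  9

6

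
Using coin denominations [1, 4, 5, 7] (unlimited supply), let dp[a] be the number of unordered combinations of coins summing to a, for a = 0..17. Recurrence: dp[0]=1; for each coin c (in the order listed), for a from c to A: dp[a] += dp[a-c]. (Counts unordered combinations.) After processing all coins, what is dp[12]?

after  coin     0     1     2     3     4     5     6     7     8     9    10    11    12    13    14    15    16    17
          1     1     1     1     1     1     1     1     1     1     1     1     1     1     1     1     1     1     1
          4     1     1     1     1     2     2     2     2     3     3     3     3     4     4     4     4     5     5
          5     1     1     1     1     2     3     3     3     4     5     6     6     7     8     9    10    11    12
          7     1     1     1     1     2     3     3     4     5     6     7     8    10    11    13    15    17    19

10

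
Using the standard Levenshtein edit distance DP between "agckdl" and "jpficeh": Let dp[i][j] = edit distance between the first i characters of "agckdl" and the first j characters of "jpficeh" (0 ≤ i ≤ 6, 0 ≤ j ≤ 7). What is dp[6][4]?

   ''  j  p  f  i  c  e  h
''  0  1  2  3  4  5  6  7
 a  1  1  2  3  4  5  6  7
 g  2  2  2  3  4  5  6  7
 c  3  3  3  3  4  4  5  6
 k  4  4  4  4  4  5  5  6
 d  5  5  5  5  5  5  6  6
 l  6  6  6  6  6  6  6  7

6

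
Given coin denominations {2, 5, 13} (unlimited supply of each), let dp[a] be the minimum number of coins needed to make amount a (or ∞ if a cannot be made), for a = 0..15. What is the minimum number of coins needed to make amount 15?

 a  0  1  2  3  4  5  6  7  8  9 10 11 12 13 14 15
dp  0  -  1  -  2  1  3  2  4  3  2  4  3  1  4  2
(- denotes ∞ / unreachable)

2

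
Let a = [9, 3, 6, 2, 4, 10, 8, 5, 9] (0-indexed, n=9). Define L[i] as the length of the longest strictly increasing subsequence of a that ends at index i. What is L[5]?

   i    0    1    2    3    4    5    6    7    8
a[i]    9    3    6    2    4   10    8    5    9
L[i]    1    1    2    1    2    3    3    3    4

3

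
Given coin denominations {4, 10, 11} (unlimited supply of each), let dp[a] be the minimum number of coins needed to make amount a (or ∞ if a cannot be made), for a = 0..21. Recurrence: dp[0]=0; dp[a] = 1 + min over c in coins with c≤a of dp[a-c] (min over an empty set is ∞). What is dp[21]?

2

 a  0  1  2  3  4  5  6  7  8  9 10 11 12 13 14 15 16 17 18 19 20 21
dp  0  -  -  -  1  -  -  -  2  -  1  1  3  -  2  2  4  -  3  3  2  2
(- denotes ∞ / unreachable)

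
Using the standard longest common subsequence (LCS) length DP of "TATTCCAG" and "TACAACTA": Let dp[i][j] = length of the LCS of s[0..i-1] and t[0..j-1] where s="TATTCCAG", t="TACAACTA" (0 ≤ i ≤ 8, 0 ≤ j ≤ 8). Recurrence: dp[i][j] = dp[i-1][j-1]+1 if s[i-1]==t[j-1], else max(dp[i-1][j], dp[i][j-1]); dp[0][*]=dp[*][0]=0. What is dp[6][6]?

4

   ''  T  A  C  A  A  C  T  A
''  0  0  0  0  0  0  0  0  0
 T  0  1  1  1  1  1  1  1  1
 A  0  1  2  2  2  2  2  2  2
 T  0  1  2  2  2  2  2  3  3
 T  0  1  2  2  2  2  2  3  3
 C  0  1  2  3  3  3  3  3  3
 C  0  1  2  3  3  3  4  4  4
 A  0  1  2  3  4  4  4  4  5
 G  0  1  2  3  4  4  4  4  5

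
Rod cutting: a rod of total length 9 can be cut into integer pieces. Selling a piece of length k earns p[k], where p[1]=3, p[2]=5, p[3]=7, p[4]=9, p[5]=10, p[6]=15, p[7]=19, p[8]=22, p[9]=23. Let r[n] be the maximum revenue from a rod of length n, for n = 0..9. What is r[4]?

   n    0    1    2    3    4    5    6    7    8    9
r[n]    0    3    6    9   12   15   18   21   24   27

12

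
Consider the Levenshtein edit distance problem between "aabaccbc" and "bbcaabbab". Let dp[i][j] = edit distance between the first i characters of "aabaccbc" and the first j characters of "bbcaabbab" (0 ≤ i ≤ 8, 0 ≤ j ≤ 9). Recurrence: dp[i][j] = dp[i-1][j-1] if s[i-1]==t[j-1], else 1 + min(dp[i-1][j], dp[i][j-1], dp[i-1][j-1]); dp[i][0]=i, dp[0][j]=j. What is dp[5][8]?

5

   ''  b  b  c  a  a  b  b  a  b
''  0  1  2  3  4  5  6  7  8  9
 a  1  1  2  3  3  4  5  6  7  8
 a  2  2  2  3  3  3  4  5  6  7
 b  3  2  2  3  4  4  3  4  5  6
 a  4  3  3  3  3  4  4  4  4  5
 c  5  4  4  3  4  4  5  5  5  5
 c  6  5  5  4  4  5  5  6  6  6
 b  7  6  5  5  5  5  5  5  6  6
 c  8  7  6  5  6  6  6  6  6  7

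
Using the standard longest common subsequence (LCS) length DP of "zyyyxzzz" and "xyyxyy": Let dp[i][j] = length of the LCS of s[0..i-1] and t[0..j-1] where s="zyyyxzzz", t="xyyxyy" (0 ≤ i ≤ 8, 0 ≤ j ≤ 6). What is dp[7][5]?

3

   ''  x  y  y  x  y  y
''  0  0  0  0  0  0  0
 z  0  0  0  0  0  0  0
 y  0  0  1  1  1  1  1
 y  0  0  1  2  2  2  2
 y  0  0  1  2  2  3  3
 x  0  1  1  2  3  3  3
 z  0  1  1  2  3  3  3
 z  0  1  1  2  3  3  3
 z  0  1  1  2  3  3  3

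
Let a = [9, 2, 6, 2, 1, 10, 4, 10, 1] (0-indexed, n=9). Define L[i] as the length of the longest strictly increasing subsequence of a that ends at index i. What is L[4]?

   i    0    1    2    3    4    5    6    7    8
a[i]    9    2    6    2    1   10    4   10    1
L[i]    1    1    2    1    1    3    2    3    1

1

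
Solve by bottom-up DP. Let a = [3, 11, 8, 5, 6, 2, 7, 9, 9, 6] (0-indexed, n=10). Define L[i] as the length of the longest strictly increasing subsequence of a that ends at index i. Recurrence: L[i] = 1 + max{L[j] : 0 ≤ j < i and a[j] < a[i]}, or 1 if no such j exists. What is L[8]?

5

   i    0    1    2    3    4    5    6    7    8    9
a[i]    3   11    8    5    6    2    7    9    9    6
L[i]    1    2    2    2    3    1    4    5    5    3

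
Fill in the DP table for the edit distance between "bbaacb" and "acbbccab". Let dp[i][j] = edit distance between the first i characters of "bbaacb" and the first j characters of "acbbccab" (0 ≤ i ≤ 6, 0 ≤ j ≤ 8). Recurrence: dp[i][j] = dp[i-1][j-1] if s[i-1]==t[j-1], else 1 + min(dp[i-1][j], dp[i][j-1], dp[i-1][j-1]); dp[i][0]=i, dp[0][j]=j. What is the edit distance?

5

   ''  a  c  b  b  c  c  a  b
''  0  1  2  3  4  5  6  7  8
 b  1  1  2  2  3  4  5  6  7
 b  2  2  2  2  2  3  4  5  6
 a  3  2  3  3  3  3  4  4  5
 a  4  3  3  4  4  4  4  4  5
 c  5  4  3  4  5  4  4  5  5
 b  6  5  4  3  4  5  5  5  5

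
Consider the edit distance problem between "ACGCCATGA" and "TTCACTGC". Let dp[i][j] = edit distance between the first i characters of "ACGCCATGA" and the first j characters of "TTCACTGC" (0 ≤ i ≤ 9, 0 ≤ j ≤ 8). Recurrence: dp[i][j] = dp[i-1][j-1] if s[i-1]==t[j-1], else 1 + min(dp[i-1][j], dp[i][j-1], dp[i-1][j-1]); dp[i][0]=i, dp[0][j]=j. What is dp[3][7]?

4

   ''  T  T  C  A  C  T  G  C
''  0  1  2  3  4  5  6  7  8
 A  1  1  2  3  3  4  5  6  7
 C  2  2  2  2  3  3  4  5  6
 G  3  3  3  3  3  4  4  4  5
 C  4  4  4  3  4  3  4  5  4
 C  5  5  5  4  4  4  4  5  5
 A  6  6  6  5  4  5  5  5  6
 T  7  6  6  6  5  5  5  6  6
 G  8  7  7  7  6  6  6  5  6
 A  9  8  8  8  7  7  7  6  6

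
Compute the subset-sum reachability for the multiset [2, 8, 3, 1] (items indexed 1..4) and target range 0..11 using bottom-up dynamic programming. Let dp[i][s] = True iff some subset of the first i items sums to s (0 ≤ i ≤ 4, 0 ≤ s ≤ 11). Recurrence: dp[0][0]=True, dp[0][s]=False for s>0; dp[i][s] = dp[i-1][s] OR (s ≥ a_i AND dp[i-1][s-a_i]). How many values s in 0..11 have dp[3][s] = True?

7

i\s   0   1   2   3   4   5   6   7   8   9  10  11
  0   T   F   F   F   F   F   F   F   F   F   F   F
  1   T   F   T   F   F   F   F   F   F   F   F   F
  2   T   F   T   F   F   F   F   F   T   F   T   F
  3   T   F   T   T   F   T   F   F   T   F   T   T
  4   T   T   T   T   T   T   T   F   T   T   T   T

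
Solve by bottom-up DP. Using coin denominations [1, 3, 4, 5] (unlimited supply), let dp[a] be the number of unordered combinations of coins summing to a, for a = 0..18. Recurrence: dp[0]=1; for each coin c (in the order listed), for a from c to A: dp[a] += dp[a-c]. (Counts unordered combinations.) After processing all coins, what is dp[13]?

20

after  coin     0     1     2     3     4     5     6     7     8     9    10    11    12    13    14    15    16    17    18
          1     1     1     1     1     1     1     1     1     1     1     1     1     1     1     1     1     1     1     1
          3     1     1     1     2     2     2     3     3     3     4     4     4     5     5     5     6     6     6     7
          4     1     1     1     2     3     3     4     5     6     7     8     9    11    12    13    15    17    18    20
          5     1     1     1     2     3     4     5     6     8    10    12    14    17    20    23    27    31    35    40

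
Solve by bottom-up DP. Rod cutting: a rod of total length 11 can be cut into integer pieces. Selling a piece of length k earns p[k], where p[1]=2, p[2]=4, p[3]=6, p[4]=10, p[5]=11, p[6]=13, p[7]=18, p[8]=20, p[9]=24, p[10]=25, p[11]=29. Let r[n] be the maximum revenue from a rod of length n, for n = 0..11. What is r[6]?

   n    0    1    2    3    4    5    6    7    8    9   10   11
r[n]    0    2    4    6   10   12   14   18   20   24   26   29

14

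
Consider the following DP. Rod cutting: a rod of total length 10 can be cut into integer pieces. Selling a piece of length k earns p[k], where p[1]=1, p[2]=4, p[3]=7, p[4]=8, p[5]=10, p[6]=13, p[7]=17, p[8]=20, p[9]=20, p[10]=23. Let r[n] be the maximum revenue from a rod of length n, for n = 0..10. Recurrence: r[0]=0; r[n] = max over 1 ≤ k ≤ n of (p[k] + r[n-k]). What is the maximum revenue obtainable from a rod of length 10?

   n    0    1    2    3    4    5    6    7    8    9   10
r[n]    0    1    4    7    8   11   14   17   20   21   24

24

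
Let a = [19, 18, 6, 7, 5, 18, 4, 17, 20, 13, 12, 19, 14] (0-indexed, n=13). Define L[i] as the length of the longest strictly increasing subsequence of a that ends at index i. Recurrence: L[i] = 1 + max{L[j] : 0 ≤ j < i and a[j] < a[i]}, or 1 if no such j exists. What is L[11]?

4

   i    0    1    2    3    4    5    6    7    8    9   10   11   12
a[i]   19   18    6    7    5   18    4   17   20   13   12   19   14
L[i]    1    1    1    2    1    3    1    3    4    3    3    4    4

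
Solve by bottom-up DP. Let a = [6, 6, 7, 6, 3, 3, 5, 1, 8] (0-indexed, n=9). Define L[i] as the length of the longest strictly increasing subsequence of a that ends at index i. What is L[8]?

   i    0    1    2    3    4    5    6    7    8
a[i]    6    6    7    6    3    3    5    1    8
L[i]    1    1    2    1    1    1    2    1    3

3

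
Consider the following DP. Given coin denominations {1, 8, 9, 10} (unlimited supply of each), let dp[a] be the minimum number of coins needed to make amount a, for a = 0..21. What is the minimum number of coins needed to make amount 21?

3

 a  0  1  2  3  4  5  6  7  8  9 10 11 12 13 14 15 16 17 18 19 20 21
dp  0  1  2  3  4  5  6  7  1  1  1  2  3  4  5  6  2  2  2  2  2  3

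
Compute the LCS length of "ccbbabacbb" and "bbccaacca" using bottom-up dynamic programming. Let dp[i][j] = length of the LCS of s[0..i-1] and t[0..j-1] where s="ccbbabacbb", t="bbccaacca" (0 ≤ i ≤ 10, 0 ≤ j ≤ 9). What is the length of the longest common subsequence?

5

   ''  b  b  c  c  a  a  c  c  a
''  0  0  0  0  0  0  0  0  0  0
 c  0  0  0  1  1  1  1  1  1  1
 c  0  0  0  1  2  2  2  2  2  2
 b  0  1  1  1  2  2  2  2  2  2
 b  0  1  2  2  2  2  2  2  2  2
 a  0  1  2  2  2  3  3  3  3  3
 b  0  1  2  2  2  3  3  3  3  3
 a  0  1  2  2  2  3  4  4  4  4
 c  0  1  2  3  3  3  4  5  5  5
 b  0  1  2  3  3  3  4  5  5  5
 b  0  1  2  3  3  3  4  5  5  5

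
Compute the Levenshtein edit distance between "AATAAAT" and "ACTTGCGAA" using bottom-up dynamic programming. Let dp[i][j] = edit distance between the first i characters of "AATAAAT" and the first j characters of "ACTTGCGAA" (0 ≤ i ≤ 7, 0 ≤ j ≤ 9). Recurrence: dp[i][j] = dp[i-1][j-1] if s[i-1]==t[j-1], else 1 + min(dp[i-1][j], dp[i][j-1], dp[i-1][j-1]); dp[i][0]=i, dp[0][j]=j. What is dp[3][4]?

   ''  A  C  T  T  G  C  G  A  A
''  0  1  2  3  4  5  6  7  8  9
 A  1  0  1  2  3  4  5  6  7  8
 A  2  1  1  2  3  4  5  6  6  7
 T  3  2  2  1  2  3  4  5  6  7
 A  4  3  3  2  2  3  4  5  5  6
 A  5  4  4  3  3  3  4  5  5  5
 A  6  5  5  4  4  4  4  5  5  5
 T  7  6  6  5  4  5  5  5  6  6

2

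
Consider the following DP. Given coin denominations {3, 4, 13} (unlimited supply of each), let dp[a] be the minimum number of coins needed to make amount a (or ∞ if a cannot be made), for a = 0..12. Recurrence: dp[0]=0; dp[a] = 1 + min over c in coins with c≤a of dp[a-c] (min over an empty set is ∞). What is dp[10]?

 a  0  1  2  3  4  5  6  7  8  9 10 11 12
dp  0  -  -  1  1  -  2  2  2  3  3  3  3
(- denotes ∞ / unreachable)

3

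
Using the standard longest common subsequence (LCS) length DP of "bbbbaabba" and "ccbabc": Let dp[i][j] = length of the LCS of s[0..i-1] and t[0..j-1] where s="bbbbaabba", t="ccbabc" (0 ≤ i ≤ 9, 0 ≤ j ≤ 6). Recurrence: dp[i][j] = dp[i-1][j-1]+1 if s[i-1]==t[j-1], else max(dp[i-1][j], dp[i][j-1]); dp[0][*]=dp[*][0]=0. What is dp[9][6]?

   ''  c  c  b  a  b  c
''  0  0  0  0  0  0  0
 b  0  0  0  1  1  1  1
 b  0  0  0  1  1  2  2
 b  0  0  0  1  1  2  2
 b  0  0  0  1  1  2  2
 a  0  0  0  1  2  2  2
 a  0  0  0  1  2  2  2
 b  0  0  0  1  2  3  3
 b  0  0  0  1  2  3  3
 a  0  0  0  1  2  3  3

3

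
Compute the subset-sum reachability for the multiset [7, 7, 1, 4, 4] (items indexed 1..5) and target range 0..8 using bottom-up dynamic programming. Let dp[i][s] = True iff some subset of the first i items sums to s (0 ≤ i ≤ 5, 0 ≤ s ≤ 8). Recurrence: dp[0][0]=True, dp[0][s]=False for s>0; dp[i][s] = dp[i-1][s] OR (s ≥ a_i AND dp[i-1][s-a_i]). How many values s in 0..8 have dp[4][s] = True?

6

i\s   0   1   2   3   4   5   6   7   8
  0   T   F   F   F   F   F   F   F   F
  1   T   F   F   F   F   F   F   T   F
  2   T   F   F   F   F   F   F   T   F
  3   T   T   F   F   F   F   F   T   T
  4   T   T   F   F   T   T   F   T   T
  5   T   T   F   F   T   T   F   T   T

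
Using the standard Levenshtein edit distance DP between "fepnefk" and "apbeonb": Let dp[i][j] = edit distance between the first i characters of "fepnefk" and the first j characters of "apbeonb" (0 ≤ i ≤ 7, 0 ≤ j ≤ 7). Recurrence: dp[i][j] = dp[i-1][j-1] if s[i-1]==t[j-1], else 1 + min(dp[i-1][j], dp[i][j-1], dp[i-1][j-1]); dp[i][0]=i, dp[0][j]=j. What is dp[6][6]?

   ''  a  p  b  e  o  n  b
''  0  1  2  3  4  5  6  7
 f  1  1  2  3  4  5  6  7
 e  2  2  2  3  3  4  5  6
 p  3  3  2  3  4  4  5  6
 n  4  4  3  3  4  5  4  5
 e  5  5  4  4  3  4  5  5
 f  6  6  5  5  4  4  5  6
 k  7  7  6  6  5  5  5  6

5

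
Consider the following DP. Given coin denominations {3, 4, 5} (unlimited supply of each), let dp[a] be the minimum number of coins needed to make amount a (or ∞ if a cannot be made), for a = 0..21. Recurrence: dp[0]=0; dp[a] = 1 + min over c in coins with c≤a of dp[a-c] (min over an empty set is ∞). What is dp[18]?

4

 a  0  1  2  3  4  5  6  7  8  9 10 11 12 13 14 15 16 17 18 19 20 21
dp  0  -  -  1  1  1  2  2  2  2  2  3  3  3  3  3  4  4  4  4  4  5
(- denotes ∞ / unreachable)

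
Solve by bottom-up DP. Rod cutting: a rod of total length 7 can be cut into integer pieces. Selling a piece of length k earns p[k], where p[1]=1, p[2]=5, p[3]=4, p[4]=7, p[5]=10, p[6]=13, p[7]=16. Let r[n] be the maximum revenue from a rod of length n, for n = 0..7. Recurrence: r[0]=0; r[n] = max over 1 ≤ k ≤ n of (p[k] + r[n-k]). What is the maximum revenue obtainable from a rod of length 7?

   n    0    1    2    3    4    5    6    7
r[n]    0    1    5    6   10   11   15   16

16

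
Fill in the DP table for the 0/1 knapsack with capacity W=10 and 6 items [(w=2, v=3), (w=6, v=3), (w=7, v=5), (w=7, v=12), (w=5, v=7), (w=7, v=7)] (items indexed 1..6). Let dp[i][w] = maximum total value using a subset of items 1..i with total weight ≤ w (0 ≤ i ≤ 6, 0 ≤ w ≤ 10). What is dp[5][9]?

i\w   0   1   2   3   4   5   6   7   8   9  10
  0   0   0   0   0   0   0   0   0   0   0   0
  1   0   0   3   3   3   3   3   3   3   3   3
  2   0   0   3   3   3   3   3   3   6   6   6
  3   0   0   3   3   3   3   3   5   6   8   8
  4   0   0   3   3   3   3   3  12  12  15  15
  5   0   0   3   3   3   7   7  12  12  15  15
  6   0   0   3   3   3   7   7  12  12  15  15

15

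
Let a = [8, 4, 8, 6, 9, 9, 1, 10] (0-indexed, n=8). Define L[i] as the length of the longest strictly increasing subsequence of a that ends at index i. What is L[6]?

   i    0    1    2    3    4    5    6    7
a[i]    8    4    8    6    9    9    1   10
L[i]    1    1    2    2    3    3    1    4

1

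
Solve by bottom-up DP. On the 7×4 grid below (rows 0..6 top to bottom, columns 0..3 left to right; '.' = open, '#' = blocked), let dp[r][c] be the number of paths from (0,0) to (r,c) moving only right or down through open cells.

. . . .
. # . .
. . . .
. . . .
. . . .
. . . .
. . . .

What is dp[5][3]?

r\c   0   1   2   3
  0   1   1   1   1
  1   1   0   1   2
  2   1   1   2   4
  3   1   2   4   8
  4   1   3   7  15
  5   1   4  11  26
  6   1   5  16  42

26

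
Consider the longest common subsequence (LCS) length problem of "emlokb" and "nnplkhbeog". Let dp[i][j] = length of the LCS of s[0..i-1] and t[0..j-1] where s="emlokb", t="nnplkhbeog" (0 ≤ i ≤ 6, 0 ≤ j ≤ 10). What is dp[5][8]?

   ''  n  n  p  l  k  h  b  e  o  g
''  0  0  0  0  0  0  0  0  0  0  0
 e  0  0  0  0  0  0  0  0  1  1  1
 m  0  0  0  0  0  0  0  0  1  1  1
 l  0  0  0  0  1  1  1  1  1  1  1
 o  0  0  0  0  1  1  1  1  1  2  2
 k  0  0  0  0  1  2  2  2  2  2  2
 b  0  0  0  0  1  2  2  3  3  3  3

2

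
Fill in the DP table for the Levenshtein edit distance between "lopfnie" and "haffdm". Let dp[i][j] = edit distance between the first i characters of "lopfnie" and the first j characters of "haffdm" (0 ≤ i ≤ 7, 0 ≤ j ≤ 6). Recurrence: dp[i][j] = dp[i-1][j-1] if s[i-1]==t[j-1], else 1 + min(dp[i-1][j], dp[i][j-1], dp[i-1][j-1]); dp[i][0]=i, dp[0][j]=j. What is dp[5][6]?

   ''  h  a  f  f  d  m
''  0  1  2  3  4  5  6
 l  1  1  2  3  4  5  6
 o  2  2  2  3  4  5  6
 p  3  3  3  3  4  5  6
 f  4  4  4  3  3  4  5
 n  5  5  5  4  4  4  5
 i  6  6  6  5  5  5  5
 e  7  7  7  6  6  6  6

5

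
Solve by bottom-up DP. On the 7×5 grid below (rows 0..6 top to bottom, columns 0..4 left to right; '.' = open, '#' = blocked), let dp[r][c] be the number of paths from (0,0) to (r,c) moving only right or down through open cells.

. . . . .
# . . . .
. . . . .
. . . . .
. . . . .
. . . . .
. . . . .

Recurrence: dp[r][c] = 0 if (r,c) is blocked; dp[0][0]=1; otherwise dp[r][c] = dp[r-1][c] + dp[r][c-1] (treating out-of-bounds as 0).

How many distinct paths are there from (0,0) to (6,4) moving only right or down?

84

r\c   0   1   2   3   4
  0   1   1   1   1   1
  1   0   1   2   3   4
  2   0   1   3   6  10
  3   0   1   4  10  20
  4   0   1   5  15  35
  5   0   1   6  21  56
  6   0   1   7  28  84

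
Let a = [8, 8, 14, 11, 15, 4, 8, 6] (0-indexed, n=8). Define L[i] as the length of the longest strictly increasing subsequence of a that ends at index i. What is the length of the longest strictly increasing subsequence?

   i    0    1    2    3    4    5    6    7
a[i]    8    8   14   11   15    4    8    6
L[i]    1    1    2    2    3    1    2    2

3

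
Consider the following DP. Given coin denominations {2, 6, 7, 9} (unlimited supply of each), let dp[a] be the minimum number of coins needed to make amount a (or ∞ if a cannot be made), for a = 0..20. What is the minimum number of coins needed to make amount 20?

3

 a  0  1  2  3  4  5  6  7  8  9 10 11 12 13 14 15 16 17 18 19 20
dp  0  -  1  -  2  -  1  1  2  1  3  2  2  2  2  2  2  3  2  3  3
(- denotes ∞ / unreachable)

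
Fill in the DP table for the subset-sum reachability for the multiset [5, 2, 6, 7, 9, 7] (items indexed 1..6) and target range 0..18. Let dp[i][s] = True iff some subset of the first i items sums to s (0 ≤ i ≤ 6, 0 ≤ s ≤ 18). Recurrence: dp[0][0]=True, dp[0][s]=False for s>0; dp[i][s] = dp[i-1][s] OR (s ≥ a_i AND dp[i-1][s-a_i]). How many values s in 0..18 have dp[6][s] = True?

15

i\s   0   1   2   3   4   5   6   7   8   9  10  11  12  13  14  15  16  17  18
  0   T   F   F   F   F   F   F   F   F   F   F   F   F   F   F   F   F   F   F
  1   T   F   F   F   F   T   F   F   F   F   F   F   F   F   F   F   F   F   F
  2   T   F   T   F   F   T   F   T   F   F   F   F   F   F   F   F   F   F   F
  3   T   F   T   F   F   T   T   T   T   F   F   T   F   T   F   F   F   F   F
  4   T   F   T   F   F   T   T   T   T   T   F   T   T   T   T   T   F   F   T
  5   T   F   T   F   F   T   T   T   T   T   F   T   T   T   T   T   T   T   T
  6   T   F   T   F   F   T   T   T   T   T   F   T   T   T   T   T   T   T   T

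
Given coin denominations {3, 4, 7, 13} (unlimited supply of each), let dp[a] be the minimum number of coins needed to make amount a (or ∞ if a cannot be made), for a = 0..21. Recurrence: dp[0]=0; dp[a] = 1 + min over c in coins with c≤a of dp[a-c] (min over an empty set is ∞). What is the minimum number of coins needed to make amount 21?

 a  0  1  2  3  4  5  6  7  8  9 10 11 12 13 14 15 16 17 18 19 20 21
dp  0  -  -  1  1  -  2  1  2  3  2  2  3  1  2  3  2  2  3  3  2  3
(- denotes ∞ / unreachable)

3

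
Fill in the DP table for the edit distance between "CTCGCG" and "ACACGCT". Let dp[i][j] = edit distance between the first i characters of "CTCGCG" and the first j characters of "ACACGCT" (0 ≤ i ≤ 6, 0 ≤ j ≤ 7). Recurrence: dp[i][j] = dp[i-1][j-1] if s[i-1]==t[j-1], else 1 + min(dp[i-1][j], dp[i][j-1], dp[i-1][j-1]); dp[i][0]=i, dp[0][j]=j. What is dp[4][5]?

   ''  A  C  A  C  G  C  T
''  0  1  2  3  4  5  6  7
 C  1  1  1  2  3  4  5  6
 T  2  2  2  2  3  4  5  5
 C  3  3  2  3  2  3  4  5
 G  4  4  3  3  3  2  3  4
 C  5  5  4  4  3  3  2  3
 G  6  6  5  5  4  3  3  3

2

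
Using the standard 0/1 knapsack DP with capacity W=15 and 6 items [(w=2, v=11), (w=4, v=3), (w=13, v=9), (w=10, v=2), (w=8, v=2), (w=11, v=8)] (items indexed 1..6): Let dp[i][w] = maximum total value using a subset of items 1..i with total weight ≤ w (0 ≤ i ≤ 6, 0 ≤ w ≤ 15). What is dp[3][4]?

11

i\w   0   1   2   3   4   5   6   7   8   9  10  11  12  13  14  15
  0   0   0   0   0   0   0   0   0   0   0   0   0   0   0   0   0
  1   0   0  11  11  11  11  11  11  11  11  11  11  11  11  11  11
  2   0   0  11  11  11  11  14  14  14  14  14  14  14  14  14  14
  3   0   0  11  11  11  11  14  14  14  14  14  14  14  14  14  20
  4   0   0  11  11  11  11  14  14  14  14  14  14  14  14  14  20
  5   0   0  11  11  11  11  14  14  14  14  14  14  14  14  16  20
  6   0   0  11  11  11  11  14  14  14  14  14  14  14  19  19  20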